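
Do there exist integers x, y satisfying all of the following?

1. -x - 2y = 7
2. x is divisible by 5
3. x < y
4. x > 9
No

A contradictory subset is {-x - 2y = 7, x < y, x > 9}. No integer assignment can satisfy these jointly:

  - -x - 2y = 7: is a linear equation tying the variables together
  - x < y: bounds one variable relative to another variable
  - x > 9: bounds one variable relative to a constant

Propagating the comparison: y > x and x ≥ 10 give y ≥ 11. Range argument: with x ∈ [10, ∞], y ∈ [11, ∞], the left side of the equation is at most -32, but the right side is 7 > -32. No integer solution exists.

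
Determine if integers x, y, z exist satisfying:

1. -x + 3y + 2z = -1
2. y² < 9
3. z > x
Yes

Take x = 0, y = -1, z = 1. Substituting into each constraint:
  (1) 0 + 3(-1) + 2(1) = -1 ✓
  (2) y² = (-1)² = 1, and 1 < 9 ✓
  (3) 1 > 0 ✓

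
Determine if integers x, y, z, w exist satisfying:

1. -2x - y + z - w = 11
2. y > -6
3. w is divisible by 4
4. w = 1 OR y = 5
Yes

Take x = -10, y = 5, z = 0, w = 4. Substituting into each constraint:
  (1) -2(-10) + (-5) + 0 + (-4) = 11 ✓
  (2) 5 > -6 ✓
  (3) 4 = 4 × 1, remainder 0 ✓
  (4) y = 5, target 5 ✓ (second branch holds)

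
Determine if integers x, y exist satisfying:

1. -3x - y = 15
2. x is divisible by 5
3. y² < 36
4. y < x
No

A contradictory subset is {-3x - y = 15, y² < 36, y < x}. No integer assignment can satisfy these jointly:

  - -3x - y = 15: is a linear equation tying the variables together
  - y² < 36: restricts y to |y| ≤ 5
  - y < x: bounds one variable relative to another variable

The bounds confine y to {-5, -4, -3, -2, -1, 0, 1, 2, 3, 4, 5}. For each value, substitute into the equation:
  • y = -5: the equation gives -3x = 10, so x would not be an integer.
  • y = -4: the equation gives -3x = 11, so x would not be an integer.
  • y = -3: the equation forces x = -4, but x > y fails since -4 ≤ -3.
  • y = -2: the equation gives -3x = 13, so x would not be an integer.
  • y = -1: the equation gives -3x = 14, so x would not be an integer.
  • y = 0: the equation forces x = -5, but x > y fails since -5 ≤ 0.
  • y = 1: the equation gives -3x = 16, so x would not be an integer.
  • y = 2: the equation gives -3x = 17, so x would not be an integer.
  • y = 3: the equation forces x = -6, but x > y fails since -6 ≤ 3.
  • y = 4: the equation gives -3x = 19, so x would not be an integer.
  • y = 5: the equation gives -3x = 20, so x would not be an integer.
Every case fails, so no integer solution exists.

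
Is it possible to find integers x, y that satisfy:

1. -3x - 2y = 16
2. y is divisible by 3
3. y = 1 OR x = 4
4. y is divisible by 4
No

The full constraint system is jointly infeasible over the integers. Each constraint and what it forces:

  - -3x - 2y = 16: is a linear equation tying the variables together
  - y is divisible by 3: restricts y to multiples of 3
  - y = 1 OR x = 4: forces a choice: either y = 1 or x = 4
  - y is divisible by 4: restricts y to multiples of 4

Split on the disjunction (y = 1 OR x = 4):
  • If y = 1: this contradicts the divisibility constraint — 1 is not a multiple of 4.
  • If x = 4: with x = 4, writing y = 4y', every remaining term of the linear equation is divisible by 8, so the left side is ≡ 0 (mod 8); but the right side 28 ≡ 4 (mod 8). No integers can satisfy it.
Both branches are infeasible, so the system has no integer solution.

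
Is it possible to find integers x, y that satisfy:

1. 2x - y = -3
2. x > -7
Yes

Take x = -1, y = 1. Substituting into each constraint:
  (1) 2(-1) + (-1) = -3 ✓
  (2) -1 > -7 ✓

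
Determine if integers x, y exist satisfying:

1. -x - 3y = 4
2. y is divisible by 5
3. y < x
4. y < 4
Yes

Take x = 11, y = -5. Substituting into each constraint:
  (1) (-11) - 3(-5) = 4 ✓
  (2) -5 = 5 × -1, remainder 0 ✓
  (3) -5 < 11 ✓
  (4) -5 < 4 ✓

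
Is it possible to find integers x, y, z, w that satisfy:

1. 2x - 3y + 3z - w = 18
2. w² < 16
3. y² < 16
Yes

Take x = 0, y = 0, z = 6, w = 0. Substituting into each constraint:
  (1) 2(0) - 3(0) + 3(6) + 0 = 18 ✓
  (2) w² = (0)² = 0, and 0 < 16 ✓
  (3) y² = (0)² = 0, and 0 < 16 ✓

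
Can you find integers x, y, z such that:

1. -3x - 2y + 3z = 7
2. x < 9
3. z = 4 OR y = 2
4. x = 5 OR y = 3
Yes

Take x = 5, y = -5, z = 4. Substituting into each constraint:
  (1) -3(5) - 2(-5) + 3(4) = 7 ✓
  (2) 5 < 9 ✓
  (3) z = 4, target 4 ✓ (first branch holds)
  (4) x = 5, target 5 ✓ (first branch holds)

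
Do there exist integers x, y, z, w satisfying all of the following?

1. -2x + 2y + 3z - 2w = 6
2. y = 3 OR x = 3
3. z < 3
Yes

Take x = 3, y = 0, z = 0, w = -6. Substituting into each constraint:
  (1) -2(3) + 2(0) + 3(0) - 2(-6) = 6 ✓
  (2) x = 3, target 3 ✓ (second branch holds)
  (3) 0 < 3 ✓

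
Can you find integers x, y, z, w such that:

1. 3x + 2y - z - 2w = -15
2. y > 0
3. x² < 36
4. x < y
Yes

Take x = 0, y = 1, z = 17, w = 0. Substituting into each constraint:
  (1) 3(0) + 2(1) + (-17) - 2(0) = -15 ✓
  (2) 1 > 0 ✓
  (3) x² = (0)² = 0, and 0 < 36 ✓
  (4) 0 < 1 ✓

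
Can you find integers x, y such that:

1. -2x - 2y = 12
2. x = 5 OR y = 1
Yes

Take x = -7, y = 1. Substituting into each constraint:
  (1) -2(-7) - 2(1) = 12 ✓
  (2) y = 1, target 1 ✓ (second branch holds)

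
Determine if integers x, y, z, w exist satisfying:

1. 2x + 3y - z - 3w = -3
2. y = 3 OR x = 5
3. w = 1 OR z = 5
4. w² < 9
Yes

Take x = 5, y = -2, z = 4, w = 1. Substituting into each constraint:
  (1) 2(5) + 3(-2) + (-4) - 3(1) = -3 ✓
  (2) x = 5, target 5 ✓ (second branch holds)
  (3) w = 1, target 1 ✓ (first branch holds)
  (4) w² = (1)² = 1, and 1 < 9 ✓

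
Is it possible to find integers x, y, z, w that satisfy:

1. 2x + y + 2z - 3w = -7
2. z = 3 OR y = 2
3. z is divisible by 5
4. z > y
Yes

Take x = -11, y = 2, z = 5, w = -1. Substituting into each constraint:
  (1) 2(-11) + 2 + 2(5) - 3(-1) = -7 ✓
  (2) y = 2, target 2 ✓ (second branch holds)
  (3) 5 = 5 × 1, remainder 0 ✓
  (4) 5 > 2 ✓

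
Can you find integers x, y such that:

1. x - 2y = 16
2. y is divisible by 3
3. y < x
Yes

Take x = 16, y = 0. Substituting into each constraint:
  (1) 16 - 2(0) = 16 ✓
  (2) 0 = 3 × 0, remainder 0 ✓
  (3) 0 < 16 ✓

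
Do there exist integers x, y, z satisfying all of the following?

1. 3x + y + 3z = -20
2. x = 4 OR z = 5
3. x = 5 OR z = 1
Yes

Take x = 4, y = -35, z = 1. Substituting into each constraint:
  (1) 3(4) + (-35) + 3(1) = -20 ✓
  (2) x = 4, target 4 ✓ (first branch holds)
  (3) z = 1, target 1 ✓ (second branch holds)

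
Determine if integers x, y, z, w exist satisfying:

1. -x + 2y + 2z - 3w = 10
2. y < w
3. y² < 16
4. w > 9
Yes

Take x = 0, y = 0, z = 20, w = 10. Substituting into each constraint:
  (1) 0 + 2(0) + 2(20) - 3(10) = 10 ✓
  (2) 0 < 10 ✓
  (3) y² = (0)² = 0, and 0 < 16 ✓
  (4) 10 > 9 ✓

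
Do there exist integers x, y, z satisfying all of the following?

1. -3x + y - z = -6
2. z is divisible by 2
Yes

Take x = 2, y = 0, z = 0. Substituting into each constraint:
  (1) -3(2) + 0 + 0 = -6 ✓
  (2) 0 = 2 × 0, remainder 0 ✓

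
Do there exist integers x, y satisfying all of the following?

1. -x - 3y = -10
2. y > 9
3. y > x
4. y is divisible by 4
Yes

Take x = -26, y = 12. Substituting into each constraint:
  (1) 26 - 3(12) = -10 ✓
  (2) 12 > 9 ✓
  (3) 12 > -26 ✓
  (4) 12 = 4 × 3, remainder 0 ✓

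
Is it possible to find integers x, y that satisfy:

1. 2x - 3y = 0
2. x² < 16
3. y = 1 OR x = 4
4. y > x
No

A contradictory subset is {2x - 3y = 0, y = 1 OR x = 4, y > x}. No integer assignment can satisfy these jointly:

  - 2x - 3y = 0: is a linear equation tying the variables together
  - y = 1 OR x = 4: forces a choice: either y = 1 or x = 4
  - y > x: bounds one variable relative to another variable

Split on the disjunction (y = 1 OR x = 4):
  • If y = 1: with y = 1, every remaining term of the linear equation is divisible by 2, so the left side is ≡ 0 (mod 2); but the right side 3 ≡ 1 (mod 2). No integers can satisfy it.
  • If x = 4: with x = 4, every remaining term of the linear equation is divisible by 3, so the left side is ≡ 0 (mod 3); but the right side -8 ≡ 1 (mod 3). No integers can satisfy it.
Both branches are infeasible, so the system has no integer solution.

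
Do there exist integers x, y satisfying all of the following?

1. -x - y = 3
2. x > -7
Yes

Take x = -3, y = 0. Substituting into each constraint:
  (1) 3 + 0 = 3 ✓
  (2) -3 > -7 ✓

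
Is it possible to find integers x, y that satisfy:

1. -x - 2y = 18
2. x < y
Yes

Take x = -8, y = -5. Substituting into each constraint:
  (1) 8 - 2(-5) = 18 ✓
  (2) -8 < -5 ✓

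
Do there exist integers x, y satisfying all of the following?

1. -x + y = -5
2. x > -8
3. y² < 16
Yes

Take x = 5, y = 0. Substituting into each constraint:
  (1) (-5) + 0 = -5 ✓
  (2) 5 > -8 ✓
  (3) y² = (0)² = 0, and 0 < 16 ✓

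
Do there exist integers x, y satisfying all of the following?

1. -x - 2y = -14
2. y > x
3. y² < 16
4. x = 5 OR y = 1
No

A contradictory subset is {-x - 2y = -14, y > x, x = 5 OR y = 1}. No integer assignment can satisfy these jointly:

  - -x - 2y = -14: is a linear equation tying the variables together
  - y > x: bounds one variable relative to another variable
  - x = 5 OR y = 1: forces a choice: either x = 5 or y = 1

Split on the disjunction (x = 5 OR y = 1):
  • If x = 5: with x = 5, every remaining term of the linear equation is divisible by 2, so the left side is ≡ 0 (mod 2); but the right side -9 ≡ 1 (mod 2). No integers can satisfy it.
  • If y = 1: the equation forces x = 12, giving (y, x) = (1, 12), which violates y > x.
Both branches are infeasible, so the system has no integer solution.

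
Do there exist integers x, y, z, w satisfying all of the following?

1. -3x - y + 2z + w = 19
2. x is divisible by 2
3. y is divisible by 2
Yes

Take x = 0, y = 0, z = 9, w = 1. Substituting into each constraint:
  (1) -3(0) + 0 + 2(9) + 1 = 19 ✓
  (2) 0 = 2 × 0, remainder 0 ✓
  (3) 0 = 2 × 0, remainder 0 ✓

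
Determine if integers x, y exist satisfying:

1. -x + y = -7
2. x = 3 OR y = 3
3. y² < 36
Yes

Take x = 10, y = 3. Substituting into each constraint:
  (1) (-10) + 3 = -7 ✓
  (2) y = 3, target 3 ✓ (second branch holds)
  (3) y² = (3)² = 9, and 9 < 36 ✓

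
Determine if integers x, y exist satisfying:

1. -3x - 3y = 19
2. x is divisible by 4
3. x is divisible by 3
No

Even the single constraint (-3x - 3y = 19) is infeasible over the integers.

  - -3x - 3y = 19: every term on the left is divisible by 3, so the LHS ≡ 0 (mod 3), but the RHS 19 is not — no integer solution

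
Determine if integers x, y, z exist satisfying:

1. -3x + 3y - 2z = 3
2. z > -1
Yes

Take x = 0, y = 1, z = 0. Substituting into each constraint:
  (1) -3(0) + 3(1) - 2(0) = 3 ✓
  (2) 0 > -1 ✓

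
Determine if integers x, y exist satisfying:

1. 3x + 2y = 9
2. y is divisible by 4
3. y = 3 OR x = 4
No

The full constraint system is jointly infeasible over the integers. Each constraint and what it forces:

  - 3x + 2y = 9: is a linear equation tying the variables together
  - y is divisible by 4: restricts y to multiples of 4
  - y = 3 OR x = 4: forces a choice: either y = 3 or x = 4

Split on the disjunction (y = 3 OR x = 4):
  • If y = 3: this contradicts the divisibility constraint — 3 is not a multiple of 4.
  • If x = 4: with x = 4, writing y = 4y', every remaining term of the linear equation is divisible by 8, so the left side is ≡ 0 (mod 8); but the right side -3 ≡ 5 (mod 8). No integers can satisfy it.
Both branches are infeasible, so the system has no integer solution.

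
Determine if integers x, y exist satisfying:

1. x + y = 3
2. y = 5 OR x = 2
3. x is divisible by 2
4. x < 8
Yes

Take x = 2, y = 1. Substituting into each constraint:
  (1) 2 + 1 = 3 ✓
  (2) x = 2, target 2 ✓ (second branch holds)
  (3) 2 = 2 × 1, remainder 0 ✓
  (4) 2 < 8 ✓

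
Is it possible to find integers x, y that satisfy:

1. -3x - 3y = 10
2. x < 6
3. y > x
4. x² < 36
No

Even the single constraint (-3x - 3y = 10) is infeasible over the integers.

  - -3x - 3y = 10: every term on the left is divisible by 3, so the LHS ≡ 0 (mod 3), but the RHS 10 is not — no integer solution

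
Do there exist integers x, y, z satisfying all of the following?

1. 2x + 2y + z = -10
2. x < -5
Yes

Take x = -6, y = 0, z = 2. Substituting into each constraint:
  (1) 2(-6) + 2(0) + 2 = -10 ✓
  (2) -6 < -5 ✓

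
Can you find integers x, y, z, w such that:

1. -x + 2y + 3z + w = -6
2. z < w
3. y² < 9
Yes

Take x = 7, y = 0, z = 0, w = 1. Substituting into each constraint:
  (1) (-7) + 2(0) + 3(0) + 1 = -6 ✓
  (2) 0 < 1 ✓
  (3) y² = (0)² = 0, and 0 < 9 ✓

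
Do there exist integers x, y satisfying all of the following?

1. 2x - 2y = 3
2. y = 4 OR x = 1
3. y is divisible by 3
No

Even the single constraint (2x - 2y = 3) is infeasible over the integers.

  - 2x - 2y = 3: every term on the left is divisible by 2, so the LHS ≡ 0 (mod 2), but the RHS 3 is not — no integer solution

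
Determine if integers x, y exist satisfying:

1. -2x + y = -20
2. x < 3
Yes

Take x = 2, y = -16. Substituting into each constraint:
  (1) -2(2) + (-16) = -20 ✓
  (2) 2 < 3 ✓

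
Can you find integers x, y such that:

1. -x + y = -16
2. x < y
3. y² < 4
No

A contradictory subset is {-x + y = -16, x < y}. No integer assignment can satisfy these jointly:

  - -x + y = -16: is a linear equation tying the variables together
  - x < y: bounds one variable relative to another variable

From the equation, x − y = 16, i.e. y − x = -16; but y > x requires y − x ≥ 1. Contradiction.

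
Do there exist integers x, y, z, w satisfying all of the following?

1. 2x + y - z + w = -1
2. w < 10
Yes

Take x = -1, y = 1, z = 0, w = 0. Substituting into each constraint:
  (1) 2(-1) + 1 + 0 + 0 = -1 ✓
  (2) 0 < 10 ✓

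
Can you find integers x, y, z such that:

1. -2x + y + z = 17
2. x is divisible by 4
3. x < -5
Yes

Take x = -8, y = 0, z = 1. Substituting into each constraint:
  (1) -2(-8) + 0 + 1 = 17 ✓
  (2) -8 = 4 × -2, remainder 0 ✓
  (3) -8 < -5 ✓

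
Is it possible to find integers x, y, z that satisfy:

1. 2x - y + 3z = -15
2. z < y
Yes

Take x = -7, y = 1, z = 0. Substituting into each constraint:
  (1) 2(-7) + (-1) + 3(0) = -15 ✓
  (2) 0 < 1 ✓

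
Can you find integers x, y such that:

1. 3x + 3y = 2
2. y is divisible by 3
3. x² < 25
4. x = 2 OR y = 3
No

Even the single constraint (3x + 3y = 2) is infeasible over the integers.

  - 3x + 3y = 2: every term on the left is divisible by 3, so the LHS ≡ 0 (mod 3), but the RHS 2 is not — no integer solution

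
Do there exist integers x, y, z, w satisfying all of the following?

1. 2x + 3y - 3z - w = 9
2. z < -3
Yes

Take x = -1, y = 0, z = -4, w = 1. Substituting into each constraint:
  (1) 2(-1) + 3(0) - 3(-4) + (-1) = 9 ✓
  (2) -4 < -3 ✓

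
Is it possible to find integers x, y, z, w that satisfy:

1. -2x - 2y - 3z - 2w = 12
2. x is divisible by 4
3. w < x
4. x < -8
Yes

Take x = -12, y = 22, z = -2, w = -13. Substituting into each constraint:
  (1) -2(-12) - 2(22) - 3(-2) - 2(-13) = 12 ✓
  (2) -12 = 4 × -3, remainder 0 ✓
  (3) -13 < -12 ✓
  (4) -12 < -8 ✓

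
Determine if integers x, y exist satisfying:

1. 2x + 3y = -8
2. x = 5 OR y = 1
Yes

Take x = 5, y = -6. Substituting into each constraint:
  (1) 2(5) + 3(-6) = -8 ✓
  (2) x = 5, target 5 ✓ (first branch holds)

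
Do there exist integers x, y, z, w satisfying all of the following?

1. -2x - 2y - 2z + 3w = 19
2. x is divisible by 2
Yes

Take x = 0, y = 0, z = -8, w = 1. Substituting into each constraint:
  (1) -2(0) - 2(0) - 2(-8) + 3(1) = 19 ✓
  (2) 0 = 2 × 0, remainder 0 ✓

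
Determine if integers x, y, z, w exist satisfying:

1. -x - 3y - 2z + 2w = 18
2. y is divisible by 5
Yes

Take x = 0, y = 0, z = -9, w = 0. Substituting into each constraint:
  (1) 0 - 3(0) - 2(-9) + 2(0) = 18 ✓
  (2) 0 = 5 × 0, remainder 0 ✓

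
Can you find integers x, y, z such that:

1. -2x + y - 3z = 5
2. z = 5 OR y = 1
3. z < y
Yes

Take x = -7, y = 6, z = 5. Substituting into each constraint:
  (1) -2(-7) + 6 - 3(5) = 5 ✓
  (2) z = 5, target 5 ✓ (first branch holds)
  (3) 5 < 6 ✓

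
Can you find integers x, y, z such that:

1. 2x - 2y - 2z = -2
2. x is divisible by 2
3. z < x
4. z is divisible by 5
Yes

Take x = -4, y = 2, z = -5. Substituting into each constraint:
  (1) 2(-4) - 2(2) - 2(-5) = -2 ✓
  (2) -4 = 2 × -2, remainder 0 ✓
  (3) -5 < -4 ✓
  (4) -5 = 5 × -1, remainder 0 ✓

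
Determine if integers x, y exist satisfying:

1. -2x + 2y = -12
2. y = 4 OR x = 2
Yes

Take x = 10, y = 4. Substituting into each constraint:
  (1) -2(10) + 2(4) = -12 ✓
  (2) y = 4, target 4 ✓ (first branch holds)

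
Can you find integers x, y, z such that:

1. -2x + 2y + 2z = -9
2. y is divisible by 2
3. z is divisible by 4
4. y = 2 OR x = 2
No

Even the single constraint (-2x + 2y + 2z = -9) is infeasible over the integers.

  - -2x + 2y + 2z = -9: every term on the left is divisible by 2, so the LHS ≡ 0 (mod 2), but the RHS -9 is not — no integer solution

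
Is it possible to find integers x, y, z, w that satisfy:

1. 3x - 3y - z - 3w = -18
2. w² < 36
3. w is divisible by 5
Yes

Take x = 0, y = 6, z = 0, w = 0. Substituting into each constraint:
  (1) 3(0) - 3(6) + 0 - 3(0) = -18 ✓
  (2) w² = (0)² = 0, and 0 < 36 ✓
  (3) 0 = 5 × 0, remainder 0 ✓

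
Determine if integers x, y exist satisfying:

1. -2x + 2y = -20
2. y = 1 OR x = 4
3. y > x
No

A contradictory subset is {-2x + 2y = -20, y > x}. No integer assignment can satisfy these jointly:

  - -2x + 2y = -20: is a linear equation tying the variables together
  - y > x: bounds one variable relative to another variable

From the equation, x − y = 10, i.e. y − x = -10; but y > x requires y − x ≥ 1. Contradiction.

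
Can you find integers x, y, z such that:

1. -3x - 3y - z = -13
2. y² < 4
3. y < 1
Yes

Take x = 0, y = 0, z = 13. Substituting into each constraint:
  (1) -3(0) - 3(0) + (-13) = -13 ✓
  (2) y² = (0)² = 0, and 0 < 4 ✓
  (3) 0 < 1 ✓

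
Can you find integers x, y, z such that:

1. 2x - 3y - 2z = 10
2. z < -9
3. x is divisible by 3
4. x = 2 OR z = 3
No

A contradictory subset is {z < -9, x is divisible by 3, x = 2 OR z = 3}. No integer assignment can satisfy these jointly:

  - z < -9: bounds one variable relative to a constant
  - x is divisible by 3: restricts x to multiples of 3
  - x = 2 OR z = 3: forces a choice: either x = 2 or z = 3

Split on the disjunction (x = 2 OR z = 3):
  • If x = 2: this contradicts the divisibility constraint — 2 is not a multiple of 3.
  • If z = 3: this contradicts the bound z ≤ -10.
Both branches are infeasible, so the system has no integer solution.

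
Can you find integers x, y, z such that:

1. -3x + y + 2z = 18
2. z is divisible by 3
Yes

Take x = 0, y = 18, z = 0. Substituting into each constraint:
  (1) -3(0) + 18 + 2(0) = 18 ✓
  (2) 0 = 3 × 0, remainder 0 ✓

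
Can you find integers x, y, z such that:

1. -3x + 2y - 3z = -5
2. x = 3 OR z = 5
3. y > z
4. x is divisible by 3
Yes

Take x = 3, y = 11, z = 6. Substituting into each constraint:
  (1) -3(3) + 2(11) - 3(6) = -5 ✓
  (2) x = 3, target 3 ✓ (first branch holds)
  (3) 11 > 6 ✓
  (4) 3 = 3 × 1, remainder 0 ✓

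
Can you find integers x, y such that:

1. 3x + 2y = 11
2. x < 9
Yes

Take x = 3, y = 1. Substituting into each constraint:
  (1) 3(3) + 2(1) = 11 ✓
  (2) 3 < 9 ✓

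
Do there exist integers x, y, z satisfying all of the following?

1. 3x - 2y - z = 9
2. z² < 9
Yes

Take x = 3, y = 0, z = 0. Substituting into each constraint:
  (1) 3(3) - 2(0) + 0 = 9 ✓
  (2) z² = (0)² = 0, and 0 < 9 ✓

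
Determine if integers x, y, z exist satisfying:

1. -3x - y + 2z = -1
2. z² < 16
Yes

Take x = 0, y = 1, z = 0. Substituting into each constraint:
  (1) -3(0) + (-1) + 2(0) = -1 ✓
  (2) z² = (0)² = 0, and 0 < 16 ✓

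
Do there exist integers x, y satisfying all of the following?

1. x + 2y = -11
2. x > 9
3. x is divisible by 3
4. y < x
Yes

Take x = 15, y = -13. Substituting into each constraint:
  (1) 15 + 2(-13) = -11 ✓
  (2) 15 > 9 ✓
  (3) 15 = 3 × 5, remainder 0 ✓
  (4) -13 < 15 ✓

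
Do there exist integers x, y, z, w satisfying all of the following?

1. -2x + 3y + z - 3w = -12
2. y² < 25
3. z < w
Yes

Take x = 7, y = 1, z = -1, w = 0. Substituting into each constraint:
  (1) -2(7) + 3(1) + (-1) - 3(0) = -12 ✓
  (2) y² = (1)² = 1, and 1 < 25 ✓
  (3) -1 < 0 ✓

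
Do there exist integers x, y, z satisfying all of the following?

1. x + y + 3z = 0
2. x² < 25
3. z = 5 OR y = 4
Yes

Take x = -1, y = -14, z = 5. Substituting into each constraint:
  (1) (-1) + (-14) + 3(5) = 0 ✓
  (2) x² = (-1)² = 1, and 1 < 25 ✓
  (3) z = 5, target 5 ✓ (first branch holds)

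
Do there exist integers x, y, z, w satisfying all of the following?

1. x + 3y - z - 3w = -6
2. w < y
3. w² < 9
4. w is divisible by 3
Yes

Take x = -9, y = 1, z = 0, w = 0. Substituting into each constraint:
  (1) (-9) + 3(1) + 0 - 3(0) = -6 ✓
  (2) 0 < 1 ✓
  (3) w² = (0)² = 0, and 0 < 9 ✓
  (4) 0 = 3 × 0, remainder 0 ✓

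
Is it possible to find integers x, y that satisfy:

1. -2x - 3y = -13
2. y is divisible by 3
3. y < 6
Yes

Take x = 2, y = 3. Substituting into each constraint:
  (1) -2(2) - 3(3) = -13 ✓
  (2) 3 = 3 × 1, remainder 0 ✓
  (3) 3 < 6 ✓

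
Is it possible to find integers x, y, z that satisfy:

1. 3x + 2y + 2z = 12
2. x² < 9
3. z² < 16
Yes

Take x = 0, y = 6, z = 0. Substituting into each constraint:
  (1) 3(0) + 2(6) + 2(0) = 12 ✓
  (2) x² = (0)² = 0, and 0 < 9 ✓
  (3) z² = (0)² = 0, and 0 < 16 ✓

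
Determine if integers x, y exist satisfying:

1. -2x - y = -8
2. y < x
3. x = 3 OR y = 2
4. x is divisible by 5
No

The full constraint system is jointly infeasible over the integers. Each constraint and what it forces:

  - -2x - y = -8: is a linear equation tying the variables together
  - y < x: bounds one variable relative to another variable
  - x = 3 OR y = 2: forces a choice: either x = 3 or y = 2
  - x is divisible by 5: restricts x to multiples of 5

Split on the disjunction (x = 3 OR y = 2):
  • If x = 3: this contradicts the divisibility constraint — 3 is not a multiple of 5.
  • If y = 2: with y = 2, writing x = 5x', every remaining term of the linear equation is divisible by 10, so the left side is ≡ 0 (mod 10); but the right side -6 ≡ 4 (mod 10). No integers can satisfy it.
Both branches are infeasible, so the system has no integer solution.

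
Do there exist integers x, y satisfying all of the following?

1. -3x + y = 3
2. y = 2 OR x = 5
Yes

Take x = 5, y = 18. Substituting into each constraint:
  (1) -3(5) + 18 = 3 ✓
  (2) x = 5, target 5 ✓ (second branch holds)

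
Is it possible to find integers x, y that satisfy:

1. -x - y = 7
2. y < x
Yes

Take x = -3, y = -4. Substituting into each constraint:
  (1) 3 + 4 = 7 ✓
  (2) -4 < -3 ✓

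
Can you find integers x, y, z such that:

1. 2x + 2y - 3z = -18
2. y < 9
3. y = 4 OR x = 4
Yes

Take x = 4, y = -13, z = 0. Substituting into each constraint:
  (1) 2(4) + 2(-13) - 3(0) = -18 ✓
  (2) -13 < 9 ✓
  (3) x = 4, target 4 ✓ (second branch holds)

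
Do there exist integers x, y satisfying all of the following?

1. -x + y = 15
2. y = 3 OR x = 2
Yes

Take x = -12, y = 3. Substituting into each constraint:
  (1) 12 + 3 = 15 ✓
  (2) y = 3, target 3 ✓ (first branch holds)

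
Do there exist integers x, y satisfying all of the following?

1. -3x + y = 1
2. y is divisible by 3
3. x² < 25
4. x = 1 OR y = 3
No

A contradictory subset is {-3x + y = 1, y is divisible by 3}. No integer assignment can satisfy these jointly:

  - -3x + y = 1: is a linear equation tying the variables together
  - y is divisible by 3: restricts y to multiples of 3

Modular obstruction: writing y = 3y', every remaining term of the linear equation is divisible by 3, so the left side is ≡ 0 (mod 3); but the right side 1 ≡ 1 (mod 3). No integers can satisfy it.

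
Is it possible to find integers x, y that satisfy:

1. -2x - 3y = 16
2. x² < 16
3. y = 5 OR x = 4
No

The full constraint system is jointly infeasible over the integers. Each constraint and what it forces:

  - -2x - 3y = 16: is a linear equation tying the variables together
  - x² < 16: restricts x to |x| ≤ 3
  - y = 5 OR x = 4: forces a choice: either y = 5 or x = 4

Split on the disjunction (y = 5 OR x = 4):
  • If y = 5: with y = 5, every remaining term of the linear equation is divisible by 2, so the left side is ≡ 0 (mod 2); but the right side 31 ≡ 1 (mod 2). No integers can satisfy it.
  • If x = 4: this contradicts x² < 16, which requires |x| ≤ 3.
Both branches are infeasible, so the system has no integer solution.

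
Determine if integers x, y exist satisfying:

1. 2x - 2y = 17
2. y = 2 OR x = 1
No

Even the single constraint (2x - 2y = 17) is infeasible over the integers.

  - 2x - 2y = 17: every term on the left is divisible by 2, so the LHS ≡ 0 (mod 2), but the RHS 17 is not — no integer solution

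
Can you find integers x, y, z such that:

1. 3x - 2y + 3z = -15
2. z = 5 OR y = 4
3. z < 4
No

The full constraint system is jointly infeasible over the integers. Each constraint and what it forces:

  - 3x - 2y + 3z = -15: is a linear equation tying the variables together
  - z = 5 OR y = 4: forces a choice: either z = 5 or y = 4
  - z < 4: bounds one variable relative to a constant

Split on the disjunction (z = 5 OR y = 4):
  • If z = 5: this contradicts the bound z ≤ 3.
  • If y = 4: with y = 4, every remaining term of the linear equation is divisible by 3, so the left side is ≡ 0 (mod 3); but the right side -7 ≡ 2 (mod 3). No integers can satisfy it.
Both branches are infeasible, so the system has no integer solution.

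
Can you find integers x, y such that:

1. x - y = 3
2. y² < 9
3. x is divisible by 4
Yes

Take x = 4, y = 1. Substituting into each constraint:
  (1) 4 + (-1) = 3 ✓
  (2) y² = (1)² = 1, and 1 < 9 ✓
  (3) 4 = 4 × 1, remainder 0 ✓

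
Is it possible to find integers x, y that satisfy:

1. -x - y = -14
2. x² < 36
Yes

Take x = 0, y = 14. Substituting into each constraint:
  (1) 0 + (-14) = -14 ✓
  (2) x² = (0)² = 0, and 0 < 36 ✓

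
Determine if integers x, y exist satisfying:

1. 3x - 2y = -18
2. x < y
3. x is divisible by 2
Yes

Take x = 0, y = 9. Substituting into each constraint:
  (1) 3(0) - 2(9) = -18 ✓
  (2) 0 < 9 ✓
  (3) 0 = 2 × 0, remainder 0 ✓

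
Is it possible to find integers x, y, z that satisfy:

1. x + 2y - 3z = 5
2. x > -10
Yes

Take x = 5, y = 0, z = 0. Substituting into each constraint:
  (1) 5 + 2(0) - 3(0) = 5 ✓
  (2) 5 > -10 ✓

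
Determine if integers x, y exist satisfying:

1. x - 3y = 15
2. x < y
Yes

Take x = -9, y = -8. Substituting into each constraint:
  (1) (-9) - 3(-8) = 15 ✓
  (2) -9 < -8 ✓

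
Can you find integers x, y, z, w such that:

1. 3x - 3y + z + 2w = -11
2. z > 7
Yes

Take x = -7, y = 0, z = 8, w = 1. Substituting into each constraint:
  (1) 3(-7) - 3(0) + 8 + 2(1) = -11 ✓
  (2) 8 > 7 ✓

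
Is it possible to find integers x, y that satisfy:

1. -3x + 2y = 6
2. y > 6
Yes

Take x = 4, y = 9. Substituting into each constraint:
  (1) -3(4) + 2(9) = 6 ✓
  (2) 9 > 6 ✓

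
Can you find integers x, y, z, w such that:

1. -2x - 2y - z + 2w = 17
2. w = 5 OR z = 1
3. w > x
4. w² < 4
Yes

Take x = -2, y = -7, z = 1, w = 0. Substituting into each constraint:
  (1) -2(-2) - 2(-7) + (-1) + 2(0) = 17 ✓
  (2) z = 1, target 1 ✓ (second branch holds)
  (3) 0 > -2 ✓
  (4) w² = (0)² = 0, and 0 < 4 ✓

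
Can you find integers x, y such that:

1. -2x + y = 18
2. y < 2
Yes

Take x = -9, y = 0. Substituting into each constraint:
  (1) -2(-9) + 0 = 18 ✓
  (2) 0 < 2 ✓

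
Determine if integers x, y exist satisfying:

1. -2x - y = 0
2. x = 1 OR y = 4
Yes

Take x = 1, y = -2. Substituting into each constraint:
  (1) -2(1) + 2 = 0 ✓
  (2) x = 1, target 1 ✓ (first branch holds)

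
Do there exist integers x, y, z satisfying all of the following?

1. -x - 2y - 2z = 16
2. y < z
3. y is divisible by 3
Yes

Take x = -18, y = 0, z = 1. Substituting into each constraint:
  (1) 18 - 2(0) - 2(1) = 16 ✓
  (2) 0 < 1 ✓
  (3) 0 = 3 × 0, remainder 0 ✓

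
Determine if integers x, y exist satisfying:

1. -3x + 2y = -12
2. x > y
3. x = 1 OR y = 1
No

A contradictory subset is {-3x + 2y = -12, x = 1 OR y = 1}. No integer assignment can satisfy these jointly:

  - -3x + 2y = -12: is a linear equation tying the variables together
  - x = 1 OR y = 1: forces a choice: either x = 1 or y = 1

Split on the disjunction (x = 1 OR y = 1):
  • If x = 1: with x = 1, every remaining term of the linear equation is divisible by 2, so the left side is ≡ 0 (mod 2); but the right side -9 ≡ 1 (mod 2). No integers can satisfy it.
  • If y = 1: with y = 1, every remaining term of the linear equation is divisible by 3, so the left side is ≡ 0 (mod 3); but the right side -14 ≡ 1 (mod 3). No integers can satisfy it.
Both branches are infeasible, so the system has no integer solution.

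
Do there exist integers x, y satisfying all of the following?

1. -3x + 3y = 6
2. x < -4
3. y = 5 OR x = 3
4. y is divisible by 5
No

A contradictory subset is {-3x + 3y = 6, x < -4, y = 5 OR x = 3}. No integer assignment can satisfy these jointly:

  - -3x + 3y = 6: is a linear equation tying the variables together
  - x < -4: bounds one variable relative to a constant
  - y = 5 OR x = 3: forces a choice: either y = 5 or x = 3

Split on the disjunction (y = 5 OR x = 3):
  • If y = 5: the equation forces x = 3, which contradicts the bound x ≤ -5.
  • If x = 3: this contradicts the bound x ≤ -5.
Both branches are infeasible, so the system has no integer solution.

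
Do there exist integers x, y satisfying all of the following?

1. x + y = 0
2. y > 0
Yes

Take x = -1, y = 1. Substituting into each constraint:
  (1) (-1) + 1 = 0 ✓
  (2) 1 > 0 ✓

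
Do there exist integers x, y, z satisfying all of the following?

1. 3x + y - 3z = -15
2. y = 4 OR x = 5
Yes

Take x = 5, y = 6, z = 12. Substituting into each constraint:
  (1) 3(5) + 6 - 3(12) = -15 ✓
  (2) x = 5, target 5 ✓ (second branch holds)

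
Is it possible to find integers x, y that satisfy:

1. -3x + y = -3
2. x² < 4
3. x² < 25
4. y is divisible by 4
Yes

Take x = 1, y = 0. Substituting into each constraint:
  (1) -3(1) + 0 = -3 ✓
  (2) x² = (1)² = 1, and 1 < 4 ✓
  (3) x² = (1)² = 1, and 1 < 25 ✓
  (4) 0 = 4 × 0, remainder 0 ✓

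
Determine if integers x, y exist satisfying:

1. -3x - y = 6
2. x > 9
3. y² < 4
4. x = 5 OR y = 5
No

A contradictory subset is {-3x - y = 6, x > 9, x = 5 OR y = 5}. No integer assignment can satisfy these jointly:

  - -3x - y = 6: is a linear equation tying the variables together
  - x > 9: bounds one variable relative to a constant
  - x = 5 OR y = 5: forces a choice: either x = 5 or y = 5

Split on the disjunction (x = 5 OR y = 5):
  • If x = 5: this contradicts the bound x ≥ 10.
  • If y = 5: with y = 5, every remaining term of the linear equation is divisible by 3, so the left side is ≡ 0 (mod 3); but the right side 11 ≡ 2 (mod 3). No integers can satisfy it.
Both branches are infeasible, so the system has no integer solution.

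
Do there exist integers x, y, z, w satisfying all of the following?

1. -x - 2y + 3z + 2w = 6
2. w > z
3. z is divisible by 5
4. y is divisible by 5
Yes

Take x = -4, y = 0, z = 0, w = 1. Substituting into each constraint:
  (1) 4 - 2(0) + 3(0) + 2(1) = 6 ✓
  (2) 1 > 0 ✓
  (3) 0 = 5 × 0, remainder 0 ✓
  (4) 0 = 5 × 0, remainder 0 ✓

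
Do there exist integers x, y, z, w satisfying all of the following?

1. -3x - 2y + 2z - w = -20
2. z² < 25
Yes

Take x = 0, y = 0, z = 0, w = 20. Substituting into each constraint:
  (1) -3(0) - 2(0) + 2(0) + (-20) = -20 ✓
  (2) z² = (0)² = 0, and 0 < 25 ✓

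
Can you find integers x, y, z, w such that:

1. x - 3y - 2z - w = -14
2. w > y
Yes

Take x = -17, y = -1, z = 0, w = 0. Substituting into each constraint:
  (1) (-17) - 3(-1) - 2(0) + 0 = -14 ✓
  (2) 0 > -1 ✓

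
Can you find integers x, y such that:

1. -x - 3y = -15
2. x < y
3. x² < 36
Yes

Take x = 3, y = 4. Substituting into each constraint:
  (1) (-3) - 3(4) = -15 ✓
  (2) 3 < 4 ✓
  (3) x² = (3)² = 9, and 9 < 36 ✓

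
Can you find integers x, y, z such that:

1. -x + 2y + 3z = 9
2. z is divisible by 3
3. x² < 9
Yes

Take x = 1, y = 5, z = 0. Substituting into each constraint:
  (1) (-1) + 2(5) + 3(0) = 9 ✓
  (2) 0 = 3 × 0, remainder 0 ✓
  (3) x² = (1)² = 1, and 1 < 9 ✓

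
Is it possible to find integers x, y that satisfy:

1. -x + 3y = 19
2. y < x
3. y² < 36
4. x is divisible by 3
No

A contradictory subset is {-x + 3y = 19, x is divisible by 3}. No integer assignment can satisfy these jointly:

  - -x + 3y = 19: is a linear equation tying the variables together
  - x is divisible by 3: restricts x to multiples of 3

Modular obstruction: writing x = 3x', every remaining term of the linear equation is divisible by 3, so the left side is ≡ 0 (mod 3); but the right side 19 ≡ 1 (mod 3). No integers can satisfy it.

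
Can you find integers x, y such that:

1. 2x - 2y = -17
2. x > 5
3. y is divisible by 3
No

Even the single constraint (2x - 2y = -17) is infeasible over the integers.

  - 2x - 2y = -17: every term on the left is divisible by 2, so the LHS ≡ 0 (mod 2), but the RHS -17 is not — no integer solution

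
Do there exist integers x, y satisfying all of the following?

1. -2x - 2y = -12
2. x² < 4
Yes

Take x = 0, y = 6. Substituting into each constraint:
  (1) -2(0) - 2(6) = -12 ✓
  (2) x² = (0)² = 0, and 0 < 4 ✓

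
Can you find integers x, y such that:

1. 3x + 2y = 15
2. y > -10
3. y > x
Yes

Take x = 1, y = 6. Substituting into each constraint:
  (1) 3(1) + 2(6) = 15 ✓
  (2) 6 > -10 ✓
  (3) 6 > 1 ✓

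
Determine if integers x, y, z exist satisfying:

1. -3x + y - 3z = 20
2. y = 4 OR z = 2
Yes

Take x = -8, y = 2, z = 2. Substituting into each constraint:
  (1) -3(-8) + 2 - 3(2) = 20 ✓
  (2) z = 2, target 2 ✓ (second branch holds)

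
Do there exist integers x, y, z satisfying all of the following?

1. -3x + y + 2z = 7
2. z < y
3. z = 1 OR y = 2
Yes

Take x = -1, y = 2, z = 1. Substituting into each constraint:
  (1) -3(-1) + 2 + 2(1) = 7 ✓
  (2) 1 < 2 ✓
  (3) z = 1, target 1 ✓ (first branch holds)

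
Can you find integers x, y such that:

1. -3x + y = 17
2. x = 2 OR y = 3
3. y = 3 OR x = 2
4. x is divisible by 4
No

A contradictory subset is {-3x + y = 17, x = 2 OR y = 3, x is divisible by 4}. No integer assignment can satisfy these jointly:

  - -3x + y = 17: is a linear equation tying the variables together
  - x = 2 OR y = 3: forces a choice: either x = 2 or y = 3
  - x is divisible by 4: restricts x to multiples of 4

Split on the disjunction (x = 2 OR y = 3):
  • If x = 2: this contradicts the divisibility constraint — 2 is not a multiple of 4.
  • If y = 3: with y = 3, writing x = 4x', every remaining term of the linear equation is divisible by 12, so the left side is ≡ 0 (mod 12); but the right side 14 ≡ 2 (mod 12). No integers can satisfy it.
Both branches are infeasible, so the system has no integer solution.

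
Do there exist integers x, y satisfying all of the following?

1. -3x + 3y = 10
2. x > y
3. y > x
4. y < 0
No

Even the single constraint (-3x + 3y = 10) is infeasible over the integers.

  - -3x + 3y = 10: every term on the left is divisible by 3, so the LHS ≡ 0 (mod 3), but the RHS 10 is not — no integer solution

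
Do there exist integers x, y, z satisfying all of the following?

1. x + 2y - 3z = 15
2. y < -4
Yes

Take x = 0, y = -6, z = -9. Substituting into each constraint:
  (1) 0 + 2(-6) - 3(-9) = 15 ✓
  (2) -6 < -4 ✓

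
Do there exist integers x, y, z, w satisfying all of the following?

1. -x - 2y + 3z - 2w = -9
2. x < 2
Yes

Take x = 1, y = 4, z = 0, w = 0. Substituting into each constraint:
  (1) (-1) - 2(4) + 3(0) - 2(0) = -9 ✓
  (2) 1 < 2 ✓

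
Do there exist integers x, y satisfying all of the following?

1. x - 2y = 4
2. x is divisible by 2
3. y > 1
Yes

Take x = 8, y = 2. Substituting into each constraint:
  (1) 8 - 2(2) = 4 ✓
  (2) 8 = 2 × 4, remainder 0 ✓
  (3) 2 > 1 ✓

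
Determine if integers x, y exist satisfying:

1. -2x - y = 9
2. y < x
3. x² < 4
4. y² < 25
No

A contradictory subset is {-2x - y = 9, x² < 4, y² < 25}. No integer assignment can satisfy these jointly:

  - -2x - y = 9: is a linear equation tying the variables together
  - x² < 4: restricts x to |x| ≤ 1
  - y² < 25: restricts y to |y| ≤ 4

Range argument: with x ∈ [-1, 1], y ∈ [-4, 4], the left side of the equation is at most 6, but the right side is 9 > 6. No integer solution exists.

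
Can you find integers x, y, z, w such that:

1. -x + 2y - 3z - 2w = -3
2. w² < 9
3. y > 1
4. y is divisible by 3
Yes

Take x = 5, y = 3, z = 0, w = 2. Substituting into each constraint:
  (1) (-5) + 2(3) - 3(0) - 2(2) = -3 ✓
  (2) w² = (2)² = 4, and 4 < 9 ✓
  (3) 3 > 1 ✓
  (4) 3 = 3 × 1, remainder 0 ✓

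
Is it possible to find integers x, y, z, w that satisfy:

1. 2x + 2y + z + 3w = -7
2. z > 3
Yes

Take x = 0, y = -6, z = 5, w = 0. Substituting into each constraint:
  (1) 2(0) + 2(-6) + 5 + 3(0) = -7 ✓
  (2) 5 > 3 ✓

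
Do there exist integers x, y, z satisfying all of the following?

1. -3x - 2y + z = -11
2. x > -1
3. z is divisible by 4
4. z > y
Yes

Take x = 5, y = -2, z = 0. Substituting into each constraint:
  (1) -3(5) - 2(-2) + 0 = -11 ✓
  (2) 5 > -1 ✓
  (3) 0 = 4 × 0, remainder 0 ✓
  (4) 0 > -2 ✓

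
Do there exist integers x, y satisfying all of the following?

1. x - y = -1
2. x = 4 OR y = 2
Yes

Take x = 1, y = 2. Substituting into each constraint:
  (1) 1 + (-2) = -1 ✓
  (2) y = 2, target 2 ✓ (second branch holds)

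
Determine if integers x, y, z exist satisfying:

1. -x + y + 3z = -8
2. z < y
Yes

Take x = 5, y = 0, z = -1. Substituting into each constraint:
  (1) (-5) + 0 + 3(-1) = -8 ✓
  (2) -1 < 0 ✓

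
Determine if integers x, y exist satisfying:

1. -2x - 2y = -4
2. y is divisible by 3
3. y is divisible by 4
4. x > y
Yes

Take x = 2, y = 0. Substituting into each constraint:
  (1) -2(2) - 2(0) = -4 ✓
  (2) 0 = 3 × 0, remainder 0 ✓
  (3) 0 = 4 × 0, remainder 0 ✓
  (4) 2 > 0 ✓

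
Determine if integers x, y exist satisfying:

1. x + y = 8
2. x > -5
Yes

Take x = 8, y = 0. Substituting into each constraint:
  (1) 8 + 0 = 8 ✓
  (2) 8 > -5 ✓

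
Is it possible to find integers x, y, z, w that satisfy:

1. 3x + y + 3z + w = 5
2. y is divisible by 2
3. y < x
Yes

Take x = 1, y = 0, z = 0, w = 2. Substituting into each constraint:
  (1) 3(1) + 0 + 3(0) + 2 = 5 ✓
  (2) 0 = 2 × 0, remainder 0 ✓
  (3) 0 < 1 ✓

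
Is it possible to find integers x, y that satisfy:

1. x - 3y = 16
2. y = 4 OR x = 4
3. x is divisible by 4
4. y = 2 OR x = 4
Yes

Take x = 4, y = -4. Substituting into each constraint:
  (1) 4 - 3(-4) = 16 ✓
  (2) x = 4, target 4 ✓ (second branch holds)
  (3) 4 = 4 × 1, remainder 0 ✓
  (4) x = 4, target 4 ✓ (second branch holds)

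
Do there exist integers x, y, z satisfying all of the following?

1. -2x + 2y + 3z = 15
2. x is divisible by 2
Yes

Take x = 0, y = 0, z = 5. Substituting into each constraint:
  (1) -2(0) + 2(0) + 3(5) = 15 ✓
  (2) 0 = 2 × 0, remainder 0 ✓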